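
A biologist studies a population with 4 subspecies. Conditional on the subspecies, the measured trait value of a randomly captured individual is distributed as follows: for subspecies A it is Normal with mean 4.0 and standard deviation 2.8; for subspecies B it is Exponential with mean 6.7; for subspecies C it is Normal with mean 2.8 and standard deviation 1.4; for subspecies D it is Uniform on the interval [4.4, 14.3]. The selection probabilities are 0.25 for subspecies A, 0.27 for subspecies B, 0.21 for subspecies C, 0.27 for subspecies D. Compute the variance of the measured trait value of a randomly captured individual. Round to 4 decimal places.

23.0037

Per component, A: μ=4, E[X²]=23.84; B: μ=6.7, E[X²]=89.78; C: μ=2.8, E[X²]=9.8; D: μ=9.35, E[X²]=95.59.
E[X] = 0.25·4 + 0.27·6.7 + 0.21·2.8 + 0.27·9.35 = 5.9215.
E[X²] = 0.25·23.84 + 0.27·89.78 + 0.21·9.8 + 0.27·95.59 = 58.0679.
Var(X) = E[X²] − (E[X])² = 58.0679 − 35.0642 = 23.0037.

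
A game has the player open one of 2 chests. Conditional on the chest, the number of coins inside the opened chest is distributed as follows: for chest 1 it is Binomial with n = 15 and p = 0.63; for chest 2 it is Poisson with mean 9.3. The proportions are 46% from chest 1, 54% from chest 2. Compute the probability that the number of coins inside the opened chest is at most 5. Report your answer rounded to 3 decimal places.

0.062

Conditional on each chest, P(X ≤ 5): 1: 0.019016; 2: 0.0986498.
By total probability, P(X ≤ 5) = 0.46·0.019016 + 0.54·0.0986498 = 0.0620182.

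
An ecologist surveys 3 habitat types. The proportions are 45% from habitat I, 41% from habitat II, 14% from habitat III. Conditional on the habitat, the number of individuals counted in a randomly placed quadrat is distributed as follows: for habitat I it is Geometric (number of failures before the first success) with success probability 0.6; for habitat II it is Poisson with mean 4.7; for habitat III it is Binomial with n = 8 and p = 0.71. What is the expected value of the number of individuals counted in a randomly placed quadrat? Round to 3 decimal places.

3.022

Component means — I: 0.666667; II: 4.7; III: 5.68.
E[X] = 0.45·0.666667 + 0.41·4.7 + 0.14·5.68 = 3.0222.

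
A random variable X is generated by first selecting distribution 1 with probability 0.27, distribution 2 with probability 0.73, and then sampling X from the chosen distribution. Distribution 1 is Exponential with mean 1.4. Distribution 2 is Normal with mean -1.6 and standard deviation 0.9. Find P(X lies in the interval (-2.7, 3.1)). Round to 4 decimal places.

0.8896

Conditional on each component, P(-2.7 < X < 3.1): 1: 0.890768; 2: 0.889188.
By total probability, P(-2.7 < X < 3.1) = 0.27·0.890768 + 0.73·0.889188 = 0.889615.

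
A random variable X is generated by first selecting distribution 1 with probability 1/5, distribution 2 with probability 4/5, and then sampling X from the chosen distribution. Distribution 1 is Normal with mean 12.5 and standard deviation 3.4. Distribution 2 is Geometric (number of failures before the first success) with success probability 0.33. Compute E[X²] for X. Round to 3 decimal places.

For each component E[X²] = Var + (mean)², giving 1: 167.81; 2: 10.2746.
Overall E[X²] = 0.2·167.81 + 0.8·10.2746 = 41.7817.

41.782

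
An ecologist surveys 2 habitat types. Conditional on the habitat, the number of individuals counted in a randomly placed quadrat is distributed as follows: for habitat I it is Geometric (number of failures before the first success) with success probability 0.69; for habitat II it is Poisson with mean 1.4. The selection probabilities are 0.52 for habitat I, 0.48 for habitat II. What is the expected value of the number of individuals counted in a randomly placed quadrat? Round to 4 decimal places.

Component means — I: 0.449275; II: 1.4.
E[X] = 0.52·0.449275 + 0.48·1.4 = 0.905623.

0.9056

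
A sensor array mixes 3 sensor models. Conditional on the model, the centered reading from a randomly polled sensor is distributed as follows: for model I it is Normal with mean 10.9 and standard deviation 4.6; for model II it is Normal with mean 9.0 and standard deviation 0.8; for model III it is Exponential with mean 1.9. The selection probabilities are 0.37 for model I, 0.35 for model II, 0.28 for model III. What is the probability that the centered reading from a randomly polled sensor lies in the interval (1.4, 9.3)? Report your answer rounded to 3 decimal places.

0.486

Conditional on each model, P(1.4 < X < 9.3): I: 0.344534; II: 0.64617; III: 0.471137.
By total probability, P(1.4 < X < 9.3) = 0.37·0.344534 + 0.35·0.64617 + 0.28·0.471137 = 0.485555.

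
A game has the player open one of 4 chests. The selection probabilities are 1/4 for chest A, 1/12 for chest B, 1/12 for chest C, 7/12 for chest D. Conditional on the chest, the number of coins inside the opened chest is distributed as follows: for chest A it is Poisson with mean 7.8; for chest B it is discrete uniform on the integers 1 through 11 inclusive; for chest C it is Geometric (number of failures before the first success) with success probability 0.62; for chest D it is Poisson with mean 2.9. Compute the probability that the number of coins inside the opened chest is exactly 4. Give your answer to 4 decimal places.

Conditional on each chest, P(X = 4): A: 0.0631932; B: 0.0909091; C: 0.0129278; D: 0.162154.
By total probability, P(X = 4) = 0.25·0.0631932 + 0.0833333·0.0909091 + 0.0833333·0.0129278 + 0.583333·0.162154 = 0.119041.

0.1190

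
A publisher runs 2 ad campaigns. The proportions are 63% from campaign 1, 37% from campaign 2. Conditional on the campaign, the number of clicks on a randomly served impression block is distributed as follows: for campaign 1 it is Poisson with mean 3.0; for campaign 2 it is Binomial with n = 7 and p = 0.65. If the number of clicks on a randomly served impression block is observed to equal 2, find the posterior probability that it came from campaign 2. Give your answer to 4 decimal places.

Likelihoods P(X=2 | ·): 1: 0.224042; 2: 0.0466.
Posterior ∝ prior × likelihood. Numerator for 2: 0.37·0.0466 = 0.017242.
Normalizing constant: 0.63·0.224042 + 0.37·0.0466 = 0.158388.
P(2 | observation) = 0.017242 / 0.158388 = 0.108859.

0.1089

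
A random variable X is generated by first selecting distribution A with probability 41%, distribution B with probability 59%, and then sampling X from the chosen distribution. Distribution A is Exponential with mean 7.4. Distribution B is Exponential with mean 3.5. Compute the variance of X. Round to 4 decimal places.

Per component, A: μ=7.4, E[X²]=109.52; B: μ=3.5, E[X²]=24.5.
E[X] = 0.41·7.4 + 0.59·3.5 = 5.099.
E[X²] = 0.41·109.52 + 0.59·24.5 = 59.3582.
Var(X) = E[X²] − (E[X])² = 59.3582 − 25.9998 = 33.3584.

33.3584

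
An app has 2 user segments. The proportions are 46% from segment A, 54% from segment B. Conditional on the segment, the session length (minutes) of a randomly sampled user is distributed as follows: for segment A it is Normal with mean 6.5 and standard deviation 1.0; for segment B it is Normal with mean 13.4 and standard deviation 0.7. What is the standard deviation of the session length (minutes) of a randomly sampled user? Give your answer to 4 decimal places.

3.5427

Per component, A: μ=6.5, E[X²]=43.25; B: μ=13.4, E[X²]=180.05.
E[X] = 0.46·6.5 + 0.54·13.4 = 10.226.
E[X²] = 0.46·43.25 + 0.54·180.05 = 117.122.
Var(X) = E[X²] − (E[X])² = 117.122 − 104.571 = 12.5509.
SD(X) = √12.5509 = 3.54273.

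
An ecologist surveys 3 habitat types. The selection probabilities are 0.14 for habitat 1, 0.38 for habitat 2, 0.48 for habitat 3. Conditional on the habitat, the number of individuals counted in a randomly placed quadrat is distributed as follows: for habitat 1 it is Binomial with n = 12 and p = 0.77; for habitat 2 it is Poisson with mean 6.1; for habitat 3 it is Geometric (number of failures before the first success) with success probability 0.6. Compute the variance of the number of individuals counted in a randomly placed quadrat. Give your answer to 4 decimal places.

13.9974

Per component, 1: μ=9.24, E[X²]=87.5028; 2: μ=6.1, E[X²]=43.31; 3: μ=0.666667, E[X²]=1.55556.
E[X] = 0.14·9.24 + 0.38·6.1 + 0.48·0.666667 = 3.9316.
E[X²] = 0.14·87.5028 + 0.38·43.31 + 0.48·1.55556 = 29.4549.
Var(X) = E[X²] − (E[X])² = 29.4549 − 15.4575 = 13.9974.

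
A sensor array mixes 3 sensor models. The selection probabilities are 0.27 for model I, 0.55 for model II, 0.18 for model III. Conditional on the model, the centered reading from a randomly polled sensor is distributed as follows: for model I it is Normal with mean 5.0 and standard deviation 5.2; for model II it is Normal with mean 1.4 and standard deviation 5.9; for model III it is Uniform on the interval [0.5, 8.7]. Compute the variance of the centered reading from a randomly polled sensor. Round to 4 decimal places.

Per component, I: μ=5, E[X²]=52.04; II: μ=1.4, E[X²]=36.77; III: μ=4.6, E[X²]=26.7633.
E[X] = 0.27·5 + 0.55·1.4 + 0.18·4.6 = 2.948.
E[X²] = 0.27·52.04 + 0.55·36.77 + 0.18·26.7633 = 39.0917.
Var(X) = E[X²] − (E[X])² = 39.0917 − 8.6907 = 30.401.

30.4010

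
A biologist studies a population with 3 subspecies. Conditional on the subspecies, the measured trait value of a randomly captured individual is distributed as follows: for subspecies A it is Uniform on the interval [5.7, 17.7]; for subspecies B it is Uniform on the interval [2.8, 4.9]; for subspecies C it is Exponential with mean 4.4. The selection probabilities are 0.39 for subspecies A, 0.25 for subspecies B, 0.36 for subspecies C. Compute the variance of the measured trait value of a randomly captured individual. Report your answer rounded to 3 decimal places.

Per component, A: μ=11.7, E[X²]=148.89; B: μ=3.85, E[X²]=15.19; C: μ=4.4, E[X²]=38.72.
E[X] = 0.39·11.7 + 0.25·3.85 + 0.36·4.4 = 7.1095.
E[X²] = 0.39·148.89 + 0.25·15.19 + 0.36·38.72 = 75.8038.
Var(X) = E[X²] − (E[X])² = 75.8038 − 50.545 = 25.2588.

25.259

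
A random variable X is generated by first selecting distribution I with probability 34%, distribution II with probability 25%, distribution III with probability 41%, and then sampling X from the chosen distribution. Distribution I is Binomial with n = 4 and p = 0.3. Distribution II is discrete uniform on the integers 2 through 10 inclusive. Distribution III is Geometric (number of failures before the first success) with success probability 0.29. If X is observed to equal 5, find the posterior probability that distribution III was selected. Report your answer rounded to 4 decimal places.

0.4358

Likelihoods P(X=5 | ·): I: 0; II: 0.111111; III: 0.0523227.
Posterior ∝ prior × likelihood. Numerator for III: 0.41·0.0523227 = 0.0214523.
Normalizing constant: 0.34·0 + 0.25·0.111111 + 0.41·0.0523227 = 0.0492301.
P(III | observation) = 0.0214523 / 0.0492301 = 0.435756.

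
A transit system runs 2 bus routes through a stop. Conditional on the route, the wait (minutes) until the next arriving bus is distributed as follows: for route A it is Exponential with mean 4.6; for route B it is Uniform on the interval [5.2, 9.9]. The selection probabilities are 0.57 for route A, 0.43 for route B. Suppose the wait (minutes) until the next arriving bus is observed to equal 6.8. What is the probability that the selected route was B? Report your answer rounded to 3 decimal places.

0.764

Likelihoods f(6.8 | ·): A: 0.0495726; B: 0.212766.
Posterior ∝ prior × likelihood. Numerator for B: 0.43·0.212766 = 0.0914894.
Normalizing constant: 0.57·0.0495726 + 0.43·0.212766 = 0.119746.
P(B | observation) = 0.0914894 / 0.119746 = 0.76403.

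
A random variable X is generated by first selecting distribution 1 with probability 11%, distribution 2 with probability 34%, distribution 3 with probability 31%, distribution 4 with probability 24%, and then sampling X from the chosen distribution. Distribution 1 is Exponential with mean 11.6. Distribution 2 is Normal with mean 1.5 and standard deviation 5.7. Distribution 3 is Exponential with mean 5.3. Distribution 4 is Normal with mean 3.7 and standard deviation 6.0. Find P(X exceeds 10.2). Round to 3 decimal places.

0.146

Conditional on each component, P(X > 10.2): 1: 0.415069; 2: 0.0634656; 3: 0.145945; 4: 0.13933.
By total probability, P(X > 10.2) = 0.11·0.415069 + 0.34·0.0634656 + 0.31·0.145945 + 0.24·0.13933 = 0.145918.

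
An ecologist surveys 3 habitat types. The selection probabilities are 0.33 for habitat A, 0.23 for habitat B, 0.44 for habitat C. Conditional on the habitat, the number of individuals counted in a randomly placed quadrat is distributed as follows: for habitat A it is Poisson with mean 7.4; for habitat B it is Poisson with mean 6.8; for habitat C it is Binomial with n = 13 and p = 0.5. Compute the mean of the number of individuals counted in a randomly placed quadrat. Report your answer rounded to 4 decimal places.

Component means — A: 7.4; B: 6.8; C: 6.5.
E[X] = 0.33·7.4 + 0.23·6.8 + 0.44·6.5 = 6.866.

6.8660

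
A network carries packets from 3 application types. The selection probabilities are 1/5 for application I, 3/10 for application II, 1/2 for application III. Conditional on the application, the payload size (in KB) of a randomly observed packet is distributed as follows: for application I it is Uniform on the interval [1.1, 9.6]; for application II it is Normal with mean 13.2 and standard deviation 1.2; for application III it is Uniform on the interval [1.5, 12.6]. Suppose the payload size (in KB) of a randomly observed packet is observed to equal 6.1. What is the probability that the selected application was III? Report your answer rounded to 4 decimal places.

0.6569

Likelihoods f(6.1 | ·): I: 0.117647; II: 8.31893e-09; III: 0.0900901.
Posterior ∝ prior × likelihood. Numerator for III: 0.5·0.0900901 = 0.045045.
Normalizing constant: 0.2·0.117647 + 0.3·8.31893e-09 + 0.5·0.0900901 = 0.0685745.
P(III | observation) = 0.045045 / 0.0685745 = 0.656878.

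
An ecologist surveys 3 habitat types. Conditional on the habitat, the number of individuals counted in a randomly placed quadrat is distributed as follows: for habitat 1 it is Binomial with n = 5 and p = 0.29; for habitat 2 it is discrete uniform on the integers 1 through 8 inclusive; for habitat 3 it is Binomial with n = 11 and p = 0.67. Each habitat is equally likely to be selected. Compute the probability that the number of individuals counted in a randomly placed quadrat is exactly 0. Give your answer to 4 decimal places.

Conditional on each habitat, P(X = 0): 1: 0.180423; 2: 0; 3: 5.05421e-06.
By total probability, P(X = 0) = 0.333333·0.180423 + 0.333333·0 + 0.333333·5.05421e-06 = 0.0601427.

0.0601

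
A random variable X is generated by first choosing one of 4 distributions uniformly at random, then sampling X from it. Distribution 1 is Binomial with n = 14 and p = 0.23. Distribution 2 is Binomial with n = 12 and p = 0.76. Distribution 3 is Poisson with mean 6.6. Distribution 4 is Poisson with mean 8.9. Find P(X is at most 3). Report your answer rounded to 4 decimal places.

0.1802

Conditional on each component, P(X ≤ 3): 1: 0.592428; 2: 0.000280727; 3: 0.105151; 4: 0.0227769.
By total probability, P(X ≤ 3) = 0.25·0.592428 + 0.25·0.000280727 + 0.25·0.105151 + 0.25·0.0227769 = 0.180159.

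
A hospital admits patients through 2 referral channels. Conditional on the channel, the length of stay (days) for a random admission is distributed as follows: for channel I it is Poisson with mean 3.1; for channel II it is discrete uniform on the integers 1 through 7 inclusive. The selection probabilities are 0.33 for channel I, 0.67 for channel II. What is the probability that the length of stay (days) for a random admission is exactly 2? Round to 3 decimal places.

0.167

Conditional on each channel, P(X = 2): I: 0.216461; II: 0.142857.
By total probability, P(X = 2) = 0.33·0.216461 + 0.67·0.142857 = 0.167147.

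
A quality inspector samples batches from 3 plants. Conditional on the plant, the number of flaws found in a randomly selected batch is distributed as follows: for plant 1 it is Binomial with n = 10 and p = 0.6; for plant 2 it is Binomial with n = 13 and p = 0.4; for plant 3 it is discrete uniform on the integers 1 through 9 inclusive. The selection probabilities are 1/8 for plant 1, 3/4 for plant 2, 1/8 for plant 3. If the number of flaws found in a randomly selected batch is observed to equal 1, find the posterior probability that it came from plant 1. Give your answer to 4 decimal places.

0.0087

Likelihoods P(X=1 | ·): 1: 0.00157286; 2: 0.0113193; 3: 0.111111.
Posterior ∝ prior × likelihood. Numerator for 1: 0.125·0.00157286 = 0.000196608.
Normalizing constant: 0.125·0.00157286 + 0.75·0.0113193 + 0.125·0.111111 = 0.0225749.
P(1 | observation) = 0.000196608 / 0.0225749 = 0.00870912.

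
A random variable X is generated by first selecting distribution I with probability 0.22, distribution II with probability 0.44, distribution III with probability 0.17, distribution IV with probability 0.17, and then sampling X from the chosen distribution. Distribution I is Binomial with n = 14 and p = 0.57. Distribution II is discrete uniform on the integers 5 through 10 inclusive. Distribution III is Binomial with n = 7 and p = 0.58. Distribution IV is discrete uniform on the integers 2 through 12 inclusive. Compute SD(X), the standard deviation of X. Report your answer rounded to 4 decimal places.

Per component, I: μ=7.98, E[X²]=67.1118; II: μ=7.5, E[X²]=59.1667; III: μ=4.06, E[X²]=18.1888; IV: μ=7, E[X²]=59.
E[X] = 0.22·7.98 + 0.44·7.5 + 0.17·4.06 + 0.17·7 = 6.9358.
E[X²] = 0.22·67.1118 + 0.44·59.1667 + 0.17·18.1888 + 0.17·59 = 53.92.
Var(X) = E[X²] − (E[X])² = 53.92 − 48.1053 = 5.8147.
SD(X) = √5.8147 = 2.41137.

2.4114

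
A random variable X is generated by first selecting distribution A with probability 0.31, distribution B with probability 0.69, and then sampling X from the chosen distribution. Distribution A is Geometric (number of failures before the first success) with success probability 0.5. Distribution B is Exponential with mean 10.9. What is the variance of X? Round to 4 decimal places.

103.5632

Per component, A: μ=1, E[X²]=3; B: μ=10.9, E[X²]=237.62.
E[X] = 0.31·1 + 0.69·10.9 = 7.831.
E[X²] = 0.31·3 + 0.69·237.62 = 164.888.
Var(X) = E[X²] − (E[X])² = 164.888 − 61.3246 = 103.563.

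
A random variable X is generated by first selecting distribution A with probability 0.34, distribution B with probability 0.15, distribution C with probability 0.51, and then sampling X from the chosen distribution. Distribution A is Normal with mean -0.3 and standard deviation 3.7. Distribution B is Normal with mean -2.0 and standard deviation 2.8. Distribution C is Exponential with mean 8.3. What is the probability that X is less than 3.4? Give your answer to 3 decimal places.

Conditional on each component, P(X < 3.4): A: 0.841345; B: 0.973108; C: 0.33611.
By total probability, P(X < 3.4) = 0.34·0.841345 + 0.15·0.973108 + 0.51·0.33611 = 0.603439.

0.603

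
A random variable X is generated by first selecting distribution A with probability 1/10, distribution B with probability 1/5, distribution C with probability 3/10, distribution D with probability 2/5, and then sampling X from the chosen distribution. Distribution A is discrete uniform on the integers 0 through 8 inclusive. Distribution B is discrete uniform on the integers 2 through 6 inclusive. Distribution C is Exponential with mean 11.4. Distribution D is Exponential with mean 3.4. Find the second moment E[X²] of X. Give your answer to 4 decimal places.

93.0907

For each component E[X²] = Var + (mean)², giving A: 22.6667; B: 18; C: 259.92; D: 23.12.
Overall E[X²] = 0.1·22.6667 + 0.2·18 + 0.3·259.92 + 0.4·23.12 = 93.0907.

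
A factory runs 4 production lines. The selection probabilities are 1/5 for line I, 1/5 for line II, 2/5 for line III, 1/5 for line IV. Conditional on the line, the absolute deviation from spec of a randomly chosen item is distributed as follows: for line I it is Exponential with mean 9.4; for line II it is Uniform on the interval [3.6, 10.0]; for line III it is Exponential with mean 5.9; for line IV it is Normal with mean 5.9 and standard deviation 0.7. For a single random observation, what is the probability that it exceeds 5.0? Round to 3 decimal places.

0.625

Conditional on each line, P(X > 5.0): I: 0.587479; II: 0.78125; III: 0.428503; IV: 0.900729.
By total probability, P(X > 5.0) = 0.2·0.587479 + 0.2·0.78125 + 0.4·0.428503 + 0.2·0.900729 = 0.625293.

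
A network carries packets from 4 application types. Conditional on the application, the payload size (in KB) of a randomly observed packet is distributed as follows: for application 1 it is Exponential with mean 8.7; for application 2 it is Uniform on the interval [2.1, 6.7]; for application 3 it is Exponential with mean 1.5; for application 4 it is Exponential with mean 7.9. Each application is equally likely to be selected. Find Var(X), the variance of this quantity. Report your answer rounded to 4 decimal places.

43.8152

Per component, 1: μ=8.7, E[X²]=151.38; 2: μ=4.4, E[X²]=21.1233; 3: μ=1.5, E[X²]=4.5; 4: μ=7.9, E[X²]=124.82.
E[X] = 0.25·8.7 + 0.25·4.4 + 0.25·1.5 + 0.25·7.9 = 5.625.
E[X²] = 0.25·151.38 + 0.25·21.1233 + 0.25·4.5 + 0.25·124.82 = 75.4558.
Var(X) = E[X²] − (E[X])² = 75.4558 − 31.6406 = 43.8152.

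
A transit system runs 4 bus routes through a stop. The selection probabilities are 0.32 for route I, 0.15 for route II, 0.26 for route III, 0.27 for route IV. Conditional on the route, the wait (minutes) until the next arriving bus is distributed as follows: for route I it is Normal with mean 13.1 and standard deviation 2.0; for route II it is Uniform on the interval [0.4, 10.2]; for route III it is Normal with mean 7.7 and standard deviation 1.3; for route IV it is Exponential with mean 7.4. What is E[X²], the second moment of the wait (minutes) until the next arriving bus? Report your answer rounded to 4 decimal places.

107.0344

For each component E[X²] = Var + (mean)², giving I: 175.61; II: 36.0933; III: 60.98; IV: 109.52.
Overall E[X²] = 0.32·175.61 + 0.15·36.0933 + 0.26·60.98 + 0.27·109.52 = 107.034.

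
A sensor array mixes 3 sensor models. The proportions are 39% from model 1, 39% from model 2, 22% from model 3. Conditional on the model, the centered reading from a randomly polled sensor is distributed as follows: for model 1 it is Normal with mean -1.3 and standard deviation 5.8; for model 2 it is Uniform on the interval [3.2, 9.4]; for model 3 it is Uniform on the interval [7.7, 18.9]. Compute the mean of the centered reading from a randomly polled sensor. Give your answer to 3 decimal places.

4.876

Component means — 1: -1.3; 2: 6.3; 3: 13.3.
E[X] = 0.39·-1.3 + 0.39·6.3 + 0.22·13.3 = 4.876.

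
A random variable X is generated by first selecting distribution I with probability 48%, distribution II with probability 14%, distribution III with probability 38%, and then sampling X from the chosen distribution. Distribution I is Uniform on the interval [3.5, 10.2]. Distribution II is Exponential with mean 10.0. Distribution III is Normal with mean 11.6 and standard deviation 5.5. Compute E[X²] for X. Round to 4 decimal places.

114.9462

For each component E[X²] = Var + (mean)², giving I: 50.6633; II: 200; III: 164.81.
Overall E[X²] = 0.48·50.6633 + 0.14·200 + 0.38·164.81 = 114.946.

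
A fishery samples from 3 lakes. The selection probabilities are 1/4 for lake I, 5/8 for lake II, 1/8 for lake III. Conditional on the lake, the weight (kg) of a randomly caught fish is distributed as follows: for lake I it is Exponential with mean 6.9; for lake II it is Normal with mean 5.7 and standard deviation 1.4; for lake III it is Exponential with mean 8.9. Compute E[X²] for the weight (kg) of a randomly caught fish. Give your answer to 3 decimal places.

65.139

For each component E[X²] = Var + (mean)², giving I: 95.22; II: 34.45; III: 158.42.
Overall E[X²] = 0.25·95.22 + 0.625·34.45 + 0.125·158.42 = 65.1388.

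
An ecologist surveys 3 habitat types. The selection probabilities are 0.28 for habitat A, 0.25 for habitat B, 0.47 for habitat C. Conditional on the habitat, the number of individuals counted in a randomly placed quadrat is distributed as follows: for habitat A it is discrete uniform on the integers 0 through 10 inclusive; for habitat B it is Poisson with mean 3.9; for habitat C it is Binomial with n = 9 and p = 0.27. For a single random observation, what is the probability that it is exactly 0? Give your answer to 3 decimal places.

0.058

Conditional on each habitat, P(X = 0): A: 0.0909091; B: 0.0202419; C: 0.0588716.
By total probability, P(X = 0) = 0.28·0.0909091 + 0.25·0.0202419 + 0.47·0.0588716 = 0.0581847.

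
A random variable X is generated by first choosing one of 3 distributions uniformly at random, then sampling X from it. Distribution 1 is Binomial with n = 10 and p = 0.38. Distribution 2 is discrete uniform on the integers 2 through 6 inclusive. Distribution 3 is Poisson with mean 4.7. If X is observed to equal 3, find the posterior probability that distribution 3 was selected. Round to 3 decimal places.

Likelihoods P(X=3 | ·): 1: 0.231886; 2: 0.2; 3: 0.157383.
Posterior ∝ prior × likelihood. Numerator for 3: 0.333333·0.157383 = 0.0524611.
Normalizing constant: 0.333333·0.231886 + 0.333333·0.2 + 0.333333·0.157383 = 0.196423.
P(3 | observation) = 0.0524611 / 0.196423 = 0.267082.

0.267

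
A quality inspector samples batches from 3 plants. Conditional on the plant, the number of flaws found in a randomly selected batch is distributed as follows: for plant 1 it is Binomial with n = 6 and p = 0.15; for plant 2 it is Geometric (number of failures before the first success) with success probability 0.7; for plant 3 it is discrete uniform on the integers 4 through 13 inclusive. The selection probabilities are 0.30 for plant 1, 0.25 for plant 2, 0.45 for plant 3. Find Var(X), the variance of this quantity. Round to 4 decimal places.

19.2385

Per component, 1: μ=0.9, E[X²]=1.575; 2: μ=0.428571, E[X²]=0.795918; 3: μ=8.5, E[X²]=80.5.
E[X] = 0.3·0.9 + 0.25·0.428571 + 0.45·8.5 = 4.20214.
E[X²] = 0.3·1.575 + 0.25·0.795918 + 0.45·80.5 = 36.8965.
Var(X) = E[X²] − (E[X])² = 36.8965 − 17.658 = 19.2385.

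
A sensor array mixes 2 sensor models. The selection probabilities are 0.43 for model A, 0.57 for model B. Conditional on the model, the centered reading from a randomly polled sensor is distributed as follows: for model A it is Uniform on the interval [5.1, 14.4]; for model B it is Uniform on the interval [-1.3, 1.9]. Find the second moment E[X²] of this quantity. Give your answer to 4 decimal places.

44.5138

For each component E[X²] = Var + (mean)², giving A: 102.27; B: 0.943333.
Overall E[X²] = 0.43·102.27 + 0.57·0.943333 = 44.5138.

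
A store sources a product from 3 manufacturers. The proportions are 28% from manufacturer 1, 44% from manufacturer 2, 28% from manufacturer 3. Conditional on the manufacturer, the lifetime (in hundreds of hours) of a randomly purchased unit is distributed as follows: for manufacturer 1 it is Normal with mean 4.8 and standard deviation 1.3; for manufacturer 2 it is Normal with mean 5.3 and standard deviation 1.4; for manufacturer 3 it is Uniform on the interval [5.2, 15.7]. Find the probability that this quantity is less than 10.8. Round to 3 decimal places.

Conditional on each manufacturer, P(X < 10.8): 1: 0.999998; 2: 0.999957; 3: 0.533333.
By total probability, P(X < 10.8) = 0.28·0.999998 + 0.44·0.999957 + 0.28·0.533333 = 0.869314.

0.869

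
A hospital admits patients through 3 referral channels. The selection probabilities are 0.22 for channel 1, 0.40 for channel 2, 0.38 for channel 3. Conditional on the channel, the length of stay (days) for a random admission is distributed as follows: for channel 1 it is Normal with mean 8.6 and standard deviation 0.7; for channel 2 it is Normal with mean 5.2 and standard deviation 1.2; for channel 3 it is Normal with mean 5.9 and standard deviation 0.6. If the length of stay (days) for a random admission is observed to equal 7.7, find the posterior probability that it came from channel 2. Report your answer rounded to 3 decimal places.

0.208

Likelihoods f(7.7 | ·): 1: 0.249376; 2: 0.0379533; 3: 0.00738641.
Posterior ∝ prior × likelihood. Numerator for 2: 0.4·0.0379533 = 0.0151813.
Normalizing constant: 0.22·0.249376 + 0.4·0.0379533 + 0.38·0.00738641 = 0.0728508.
P(2 | observation) = 0.0151813 / 0.0728508 = 0.208389.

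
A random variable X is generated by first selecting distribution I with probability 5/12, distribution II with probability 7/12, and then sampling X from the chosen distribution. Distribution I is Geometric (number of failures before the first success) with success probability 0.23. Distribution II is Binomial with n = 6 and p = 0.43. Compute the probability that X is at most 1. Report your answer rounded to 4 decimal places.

0.2802

Conditional on each component, P(X ≤ 1): I: 0.4071; II: 0.189533.
By total probability, P(X ≤ 1) = 0.416667·0.4071 + 0.583333·0.189533 = 0.280186.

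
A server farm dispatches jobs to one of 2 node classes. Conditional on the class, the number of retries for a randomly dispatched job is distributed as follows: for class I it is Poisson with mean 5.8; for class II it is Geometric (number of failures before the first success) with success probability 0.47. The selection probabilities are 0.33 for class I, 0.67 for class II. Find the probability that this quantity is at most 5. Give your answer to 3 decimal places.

0.813

Conditional on each class, P(X ≤ 5): I: 0.478315; II: 0.977836.
By total probability, P(X ≤ 5) = 0.33·0.478315 + 0.67·0.977836 = 0.812994.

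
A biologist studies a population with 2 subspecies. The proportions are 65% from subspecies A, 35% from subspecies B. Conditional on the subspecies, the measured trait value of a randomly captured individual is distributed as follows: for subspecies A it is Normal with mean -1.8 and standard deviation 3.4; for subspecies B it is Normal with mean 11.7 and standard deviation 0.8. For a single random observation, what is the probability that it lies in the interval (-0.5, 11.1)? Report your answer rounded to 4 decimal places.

0.3075

Conditional on each subspecies, P(-0.5 < X < 11.1): A: 0.351026; B: 0.226627.
By total probability, P(-0.5 < X < 11.1) = 0.65·0.351026 + 0.35·0.226627 = 0.307486.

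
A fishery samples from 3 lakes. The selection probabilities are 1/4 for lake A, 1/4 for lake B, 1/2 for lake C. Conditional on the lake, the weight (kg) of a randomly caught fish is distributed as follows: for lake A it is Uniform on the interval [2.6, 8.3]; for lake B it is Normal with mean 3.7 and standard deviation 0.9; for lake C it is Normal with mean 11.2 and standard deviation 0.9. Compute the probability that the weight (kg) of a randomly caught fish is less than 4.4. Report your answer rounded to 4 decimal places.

0.2744

Conditional on each lake, P(X < 4.4): A: 0.315789; B: 0.78165; C: 2.08722e-14.
By total probability, P(X < 4.4) = 0.25·0.315789 + 0.25·0.78165 + 0.5·2.08722e-14 = 0.27436.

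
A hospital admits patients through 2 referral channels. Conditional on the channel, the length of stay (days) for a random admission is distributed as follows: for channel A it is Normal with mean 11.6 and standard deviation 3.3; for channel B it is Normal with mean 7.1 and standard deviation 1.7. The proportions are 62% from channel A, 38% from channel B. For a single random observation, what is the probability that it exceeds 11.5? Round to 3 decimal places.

Conditional on each channel, P(X > 11.5): A: 0.512087; B: 0.00482345.
By total probability, P(X > 11.5) = 0.62·0.512087 + 0.38·0.00482345 = 0.319327.

0.319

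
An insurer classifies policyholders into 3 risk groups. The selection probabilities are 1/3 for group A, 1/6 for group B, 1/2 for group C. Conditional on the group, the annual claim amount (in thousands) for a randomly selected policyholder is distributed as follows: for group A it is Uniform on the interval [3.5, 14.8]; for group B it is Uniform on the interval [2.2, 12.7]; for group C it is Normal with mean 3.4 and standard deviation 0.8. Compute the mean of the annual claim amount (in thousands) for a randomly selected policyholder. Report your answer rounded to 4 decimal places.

Component means — A: 9.15; B: 7.45; C: 3.4.
E[X] = 0.333333·9.15 + 0.166667·7.45 + 0.5·3.4 = 5.99167.

5.9917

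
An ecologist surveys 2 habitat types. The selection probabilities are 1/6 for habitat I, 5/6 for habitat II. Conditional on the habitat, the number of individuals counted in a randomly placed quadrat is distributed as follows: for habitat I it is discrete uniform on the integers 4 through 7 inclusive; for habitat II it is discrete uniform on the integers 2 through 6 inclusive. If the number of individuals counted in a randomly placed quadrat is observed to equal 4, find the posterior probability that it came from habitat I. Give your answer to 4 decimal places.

Likelihoods P(X=4 | ·): I: 0.25; II: 0.2.
Posterior ∝ prior × likelihood. Numerator for I: 0.166667·0.25 = 0.0416667.
Normalizing constant: 0.166667·0.25 + 0.833333·0.2 = 0.208333.
P(I | observation) = 0.0416667 / 0.208333 = 0.2.

0.2000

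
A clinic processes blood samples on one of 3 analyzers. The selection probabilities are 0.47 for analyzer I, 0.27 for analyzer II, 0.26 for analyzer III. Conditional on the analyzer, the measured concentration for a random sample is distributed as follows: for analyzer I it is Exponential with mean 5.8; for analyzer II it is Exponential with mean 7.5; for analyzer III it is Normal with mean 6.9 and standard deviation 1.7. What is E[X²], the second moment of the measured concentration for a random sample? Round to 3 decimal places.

For each component E[X²] = Var + (mean)², giving I: 67.28; II: 112.5; III: 50.5.
Overall E[X²] = 0.47·67.28 + 0.27·112.5 + 0.26·50.5 = 75.1266.

75.127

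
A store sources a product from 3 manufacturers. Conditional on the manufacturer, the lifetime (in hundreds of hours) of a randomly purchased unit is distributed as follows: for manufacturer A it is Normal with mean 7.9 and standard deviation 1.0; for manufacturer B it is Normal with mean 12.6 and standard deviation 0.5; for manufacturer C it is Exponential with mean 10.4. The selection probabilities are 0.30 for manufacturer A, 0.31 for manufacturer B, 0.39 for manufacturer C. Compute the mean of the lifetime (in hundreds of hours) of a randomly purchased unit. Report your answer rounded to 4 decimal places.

10.3320

Component means — A: 7.9; B: 12.6; C: 10.4.
E[X] = 0.3·7.9 + 0.31·12.6 + 0.39·10.4 = 10.332.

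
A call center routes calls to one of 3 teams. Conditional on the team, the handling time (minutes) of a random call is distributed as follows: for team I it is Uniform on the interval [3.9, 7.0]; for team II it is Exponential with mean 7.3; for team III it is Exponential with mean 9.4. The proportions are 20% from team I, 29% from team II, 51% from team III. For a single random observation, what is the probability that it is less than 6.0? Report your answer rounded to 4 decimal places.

Conditional on each team, P(X < 6.0): I: 0.677419; II: 0.560412; III: 0.471809.
By total probability, P(X < 6.0) = 0.2·0.677419 + 0.29·0.560412 + 0.51·0.471809 = 0.538626.

0.5386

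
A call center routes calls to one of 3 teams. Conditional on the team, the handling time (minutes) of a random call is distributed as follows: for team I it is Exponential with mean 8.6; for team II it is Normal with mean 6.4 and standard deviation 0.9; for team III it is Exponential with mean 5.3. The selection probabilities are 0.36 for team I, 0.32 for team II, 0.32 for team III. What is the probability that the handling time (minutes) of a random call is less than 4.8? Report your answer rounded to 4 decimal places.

Conditional on each team, P(X < 4.8): I: 0.427727; II: 0.0377202; III: 0.595725.
By total probability, P(X < 4.8) = 0.36·0.427727 + 0.32·0.0377202 + 0.32·0.595725 = 0.356684.

0.3567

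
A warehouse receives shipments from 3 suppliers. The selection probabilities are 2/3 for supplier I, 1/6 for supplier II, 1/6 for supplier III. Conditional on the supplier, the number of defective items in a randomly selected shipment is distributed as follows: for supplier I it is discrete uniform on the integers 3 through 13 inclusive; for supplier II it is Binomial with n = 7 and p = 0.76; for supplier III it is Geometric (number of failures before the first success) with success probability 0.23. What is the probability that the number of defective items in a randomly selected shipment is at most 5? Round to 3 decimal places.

Conditional on each supplier, P(X ≤ 5): I: 0.272727; II: 0.529812; III: 0.791578.
By total probability, P(X ≤ 5) = 0.666667·0.272727 + 0.166667·0.529812 + 0.166667·0.791578 = 0.40205.

0.402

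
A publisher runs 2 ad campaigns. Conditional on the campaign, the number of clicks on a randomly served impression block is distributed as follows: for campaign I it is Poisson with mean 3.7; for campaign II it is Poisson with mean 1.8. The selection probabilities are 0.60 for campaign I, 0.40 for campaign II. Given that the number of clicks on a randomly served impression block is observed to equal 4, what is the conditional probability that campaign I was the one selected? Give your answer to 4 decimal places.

0.8002

Likelihoods P(X=4 | ·): I: 0.193066; II: 0.0723017.
Posterior ∝ prior × likelihood. Numerator for I: 0.6·0.193066 = 0.11584.
Normalizing constant: 0.6·0.193066 + 0.4·0.0723017 = 0.14476.
P(I | observation) = 0.11584 / 0.14476 = 0.800217.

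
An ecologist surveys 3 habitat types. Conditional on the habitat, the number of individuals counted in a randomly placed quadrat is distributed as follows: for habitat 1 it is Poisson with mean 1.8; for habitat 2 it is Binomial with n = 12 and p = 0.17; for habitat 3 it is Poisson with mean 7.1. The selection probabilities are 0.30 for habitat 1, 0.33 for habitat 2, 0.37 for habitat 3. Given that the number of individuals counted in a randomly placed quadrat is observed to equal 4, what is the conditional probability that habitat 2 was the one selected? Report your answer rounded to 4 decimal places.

0.3626

Likelihoods P(X=4 | ·): 1: 0.0723017; 2: 0.0931163; 3: 0.0873638.
Posterior ∝ prior × likelihood. Numerator for 2: 0.33·0.0931163 = 0.0307284.
Normalizing constant: 0.3·0.0723017 + 0.33·0.0931163 + 0.37·0.0873638 = 0.0847435.
P(2 | observation) = 0.0307284 / 0.0847435 = 0.362605.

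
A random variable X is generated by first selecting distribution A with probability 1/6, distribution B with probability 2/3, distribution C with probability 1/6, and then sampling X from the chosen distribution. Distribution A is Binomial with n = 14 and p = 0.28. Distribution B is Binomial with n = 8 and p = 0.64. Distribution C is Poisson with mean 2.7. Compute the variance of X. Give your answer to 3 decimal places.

Per component, A: μ=3.92, E[X²]=18.1888; B: μ=5.12, E[X²]=28.0576; C: μ=2.7, E[X²]=9.99.
E[X] = 0.166667·3.92 + 0.666667·5.12 + 0.166667·2.7 = 4.51667.
E[X²] = 0.166667·18.1888 + 0.666667·28.0576 + 0.166667·9.99 = 23.4015.
Var(X) = E[X²] − (E[X])² = 23.4015 − 20.4003 = 3.00126.

3.001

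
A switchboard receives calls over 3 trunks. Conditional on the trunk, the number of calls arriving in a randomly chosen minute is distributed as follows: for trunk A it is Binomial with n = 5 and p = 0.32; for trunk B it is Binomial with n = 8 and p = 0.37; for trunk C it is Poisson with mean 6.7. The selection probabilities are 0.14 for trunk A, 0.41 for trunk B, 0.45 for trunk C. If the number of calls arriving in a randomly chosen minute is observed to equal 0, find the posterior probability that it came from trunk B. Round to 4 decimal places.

0.3273

Likelihoods P(X=0 | ·): A: 0.145393; B: 0.0248156; C: 0.00123091.
Posterior ∝ prior × likelihood. Numerator for B: 0.41·0.0248156 = 0.0101744.
Normalizing constant: 0.14·0.145393 + 0.41·0.0248156 + 0.45·0.00123091 = 0.0310834.
P(B | observation) = 0.0101744 / 0.0310834 = 0.327326.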